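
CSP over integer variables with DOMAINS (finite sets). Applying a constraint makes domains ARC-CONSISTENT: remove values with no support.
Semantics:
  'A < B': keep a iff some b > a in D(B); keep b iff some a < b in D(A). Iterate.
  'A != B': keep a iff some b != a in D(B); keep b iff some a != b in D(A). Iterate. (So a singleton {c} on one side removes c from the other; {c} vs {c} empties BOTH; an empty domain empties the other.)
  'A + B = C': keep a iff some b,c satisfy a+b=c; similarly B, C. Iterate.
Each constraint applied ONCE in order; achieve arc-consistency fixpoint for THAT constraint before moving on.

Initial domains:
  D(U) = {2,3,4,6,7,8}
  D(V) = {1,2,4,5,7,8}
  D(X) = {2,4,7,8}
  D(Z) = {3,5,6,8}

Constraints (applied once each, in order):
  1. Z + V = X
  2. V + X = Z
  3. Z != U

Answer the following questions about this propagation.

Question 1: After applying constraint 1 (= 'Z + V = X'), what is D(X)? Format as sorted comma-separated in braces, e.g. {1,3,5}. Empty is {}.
Answer: {4,7,8}

Derivation:
Constraint 1 (Z + V = X) on D(Z)={3,5,6,8} D(V)={1,2,4,5,7,8} D(X)={2,4,7,8}: Z {3,5,6,8}->{3,5,6}; V {1,2,4,5,7,8}->{1,2,4,5}; X {2,4,7,8}->{4,7,8}
So after constraint 1: D(X) = {4,7,8}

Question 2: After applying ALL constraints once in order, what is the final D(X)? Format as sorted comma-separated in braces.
Answer: {4}

Derivation:
Constraint 1 (Z + V = X) on D(Z)={3,5,6,8} D(V)={1,2,4,5,7,8} D(X)={2,4,7,8}: Z {3,5,6,8}->{3,5,6}; V {1,2,4,5,7,8}->{1,2,4,5}; X {2,4,7,8}->{4,7,8}
Constraint 2 (V + X = Z) on D(V)={1,2,4,5} D(X)={4,7,8} D(Z)={3,5,6}: V {1,2,4,5}->{1,2}; X {4,7,8}->{4}; Z {3,5,6}->{5,6}
Constraint 3 (Z != U) on D(Z)={5,6} D(U)={2,3,4,6,7,8}: no change
So after all 3 constraints: D(X) = {4}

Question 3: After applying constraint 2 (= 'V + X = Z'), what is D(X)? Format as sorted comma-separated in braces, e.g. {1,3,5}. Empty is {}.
Constraint 1 (Z + V = X) on D(Z)={3,5,6,8} D(V)={1,2,4,5,7,8} D(X)={2,4,7,8}: Z {3,5,6,8}->{3,5,6}; V {1,2,4,5,7,8}->{1,2,4,5}; X {2,4,7,8}->{4,7,8}
Constraint 2 (V + X = Z) on D(V)={1,2,4,5} D(X)={4,7,8} D(Z)={3,5,6}: V {1,2,4,5}->{1,2}; X {4,7,8}->{4}; Z {3,5,6}->{5,6}
So after constraint 2: D(X) = {4}

Answer: {4}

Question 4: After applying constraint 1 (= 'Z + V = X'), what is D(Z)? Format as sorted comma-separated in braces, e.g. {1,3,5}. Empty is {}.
Constraint 1 (Z + V = X) on D(Z)={3,5,6,8} D(V)={1,2,4,5,7,8} D(X)={2,4,7,8}: Z {3,5,6,8}->{3,5,6}; V {1,2,4,5,7,8}->{1,2,4,5}; X {2,4,7,8}->{4,7,8}
So after constraint 1: D(Z) = {3,5,6}

Answer: {3,5,6}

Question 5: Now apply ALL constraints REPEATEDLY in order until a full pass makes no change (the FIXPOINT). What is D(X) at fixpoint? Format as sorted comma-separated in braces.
pass 0 (initial): D(X)={2,4,7,8}
pass 1: V {1,2,4,5,7,8}->{1,2}; X {2,4,7,8}->{4}; Z {3,5,6,8}->{5,6}
pass 2: U {2,3,4,6,7,8}->{}; V {1,2}->{}; X {4}->{}; Z {5,6}->{}
pass 3: no change
Fixpoint after 3 passes: D(X) = {}

Answer: {}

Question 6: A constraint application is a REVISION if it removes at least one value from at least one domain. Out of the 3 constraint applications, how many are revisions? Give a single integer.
Answer: 2

Derivation:
Constraint 1 (Z + V = X) on D(Z)={3,5,6,8} D(V)={1,2,4,5,7,8} D(X)={2,4,7,8}: Z {3,5,6,8}->{3,5,6}; V {1,2,4,5,7,8}->{1,2,4,5}; X {2,4,7,8}->{4,7,8} => REVISION
Constraint 2 (V + X = Z) on D(V)={1,2,4,5} D(X)={4,7,8} D(Z)={3,5,6}: V {1,2,4,5}->{1,2}; X {4,7,8}->{4}; Z {3,5,6}->{5,6} => REVISION
Constraint 3 (Z != U) on D(Z)={5,6} D(U)={2,3,4,6,7,8}: no change => not a revision
Total revisions = 2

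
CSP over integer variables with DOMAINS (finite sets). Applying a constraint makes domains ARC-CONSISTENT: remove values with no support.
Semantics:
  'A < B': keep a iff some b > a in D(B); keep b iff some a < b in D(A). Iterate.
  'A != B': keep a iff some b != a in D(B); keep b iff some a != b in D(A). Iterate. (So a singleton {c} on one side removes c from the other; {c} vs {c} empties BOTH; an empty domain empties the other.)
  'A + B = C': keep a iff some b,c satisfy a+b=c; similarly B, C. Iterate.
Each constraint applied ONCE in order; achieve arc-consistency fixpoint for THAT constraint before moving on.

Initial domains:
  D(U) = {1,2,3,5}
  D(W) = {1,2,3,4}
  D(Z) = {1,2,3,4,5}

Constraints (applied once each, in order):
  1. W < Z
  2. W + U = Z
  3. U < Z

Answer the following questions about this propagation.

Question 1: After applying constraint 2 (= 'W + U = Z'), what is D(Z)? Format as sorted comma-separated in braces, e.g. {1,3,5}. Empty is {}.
Answer: {2,3,4,5}

Derivation:
Constraint 1 (W < Z) on D(W)={1,2,3,4} D(Z)={1,2,3,4,5}: Z {1,2,3,4,5}->{2,3,4,5}
Constraint 2 (W + U = Z) on D(W)={1,2,3,4} D(U)={1,2,3,5} D(Z)={2,3,4,5}: U {1,2,3,5}->{1,2,3}
So after constraint 2: D(Z) = {2,3,4,5}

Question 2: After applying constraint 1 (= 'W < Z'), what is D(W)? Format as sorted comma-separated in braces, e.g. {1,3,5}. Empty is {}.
Answer: {1,2,3,4}

Derivation:
Constraint 1 (W < Z) on D(W)={1,2,3,4} D(Z)={1,2,3,4,5}: Z {1,2,3,4,5}->{2,3,4,5}
So after constraint 1: D(W) = {1,2,3,4}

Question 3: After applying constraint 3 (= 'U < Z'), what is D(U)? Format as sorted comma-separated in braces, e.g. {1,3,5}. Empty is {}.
Constraint 1 (W < Z) on D(W)={1,2,3,4} D(Z)={1,2,3,4,5}: Z {1,2,3,4,5}->{2,3,4,5}
Constraint 2 (W + U = Z) on D(W)={1,2,3,4} D(U)={1,2,3,5} D(Z)={2,3,4,5}: U {1,2,3,5}->{1,2,3}
Constraint 3 (U < Z) on D(U)={1,2,3} D(Z)={2,3,4,5}: no change
So after constraint 3: D(U) = {1,2,3}

Answer: {1,2,3}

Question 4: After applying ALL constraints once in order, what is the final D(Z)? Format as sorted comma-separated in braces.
Constraint 1 (W < Z) on D(W)={1,2,3,4} D(Z)={1,2,3,4,5}: Z {1,2,3,4,5}->{2,3,4,5}
Constraint 2 (W + U = Z) on D(W)={1,2,3,4} D(U)={1,2,3,5} D(Z)={2,3,4,5}: U {1,2,3,5}->{1,2,3}
Constraint 3 (U < Z) on D(U)={1,2,3} D(Z)={2,3,4,5}: no change
So after all 3 constraints: D(Z) = {2,3,4,5}

Answer: {2,3,4,5}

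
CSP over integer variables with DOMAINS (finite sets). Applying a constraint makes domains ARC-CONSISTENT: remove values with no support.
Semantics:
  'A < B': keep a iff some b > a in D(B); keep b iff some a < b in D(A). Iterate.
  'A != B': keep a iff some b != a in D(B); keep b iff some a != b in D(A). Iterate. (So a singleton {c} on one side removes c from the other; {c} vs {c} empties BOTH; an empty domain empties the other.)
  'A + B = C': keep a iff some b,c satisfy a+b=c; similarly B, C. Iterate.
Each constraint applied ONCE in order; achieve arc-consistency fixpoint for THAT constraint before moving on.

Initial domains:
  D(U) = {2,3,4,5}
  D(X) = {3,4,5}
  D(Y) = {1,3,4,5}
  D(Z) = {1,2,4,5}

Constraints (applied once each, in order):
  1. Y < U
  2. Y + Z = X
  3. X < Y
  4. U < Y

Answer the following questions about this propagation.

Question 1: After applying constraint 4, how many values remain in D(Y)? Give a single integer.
Answer: 1

Derivation:
Constraint 1 (Y < U) on D(Y)={1,3,4,5} D(U)={2,3,4,5}: Y {1,3,4,5}->{1,3,4}
Constraint 2 (Y + Z = X) on D(Y)={1,3,4} D(Z)={1,2,4,5} D(X)={3,4,5}: Z {1,2,4,5}->{1,2,4}
Constraint 3 (X < Y) on D(X)={3,4,5} D(Y)={1,3,4}: X {3,4,5}->{3}; Y {1,3,4}->{4}
Constraint 4 (U < Y) on D(U)={2,3,4,5} D(Y)={4}: U {2,3,4,5}->{2,3}
So after constraint 4: D(Y)={4}, size = 1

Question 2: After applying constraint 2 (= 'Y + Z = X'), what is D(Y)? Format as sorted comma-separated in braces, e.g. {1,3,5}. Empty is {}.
Constraint 1 (Y < U) on D(Y)={1,3,4,5} D(U)={2,3,4,5}: Y {1,3,4,5}->{1,3,4}
Constraint 2 (Y + Z = X) on D(Y)={1,3,4} D(Z)={1,2,4,5} D(X)={3,4,5}: Z {1,2,4,5}->{1,2,4}
So after constraint 2: D(Y) = {1,3,4}

Answer: {1,3,4}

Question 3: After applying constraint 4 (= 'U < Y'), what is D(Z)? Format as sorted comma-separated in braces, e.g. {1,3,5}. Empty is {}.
Answer: {1,2,4}

Derivation:
Constraint 1 (Y < U) on D(Y)={1,3,4,5} D(U)={2,3,4,5}: Y {1,3,4,5}->{1,3,4}
Constraint 2 (Y + Z = X) on D(Y)={1,3,4} D(Z)={1,2,4,5} D(X)={3,4,5}: Z {1,2,4,5}->{1,2,4}
Constraint 3 (X < Y) on D(X)={3,4,5} D(Y)={1,3,4}: X {3,4,5}->{3}; Y {1,3,4}->{4}
Constraint 4 (U < Y) on D(U)={2,3,4,5} D(Y)={4}: U {2,3,4,5}->{2,3}
So after constraint 4: D(Z) = {1,2,4}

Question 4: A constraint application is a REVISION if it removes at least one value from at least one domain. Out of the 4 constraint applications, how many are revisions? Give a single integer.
Answer: 4

Derivation:
Constraint 1 (Y < U) on D(Y)={1,3,4,5} D(U)={2,3,4,5}: Y {1,3,4,5}->{1,3,4} => REVISION
Constraint 2 (Y + Z = X) on D(Y)={1,3,4} D(Z)={1,2,4,5} D(X)={3,4,5}: Z {1,2,4,5}->{1,2,4} => REVISION
Constraint 3 (X < Y) on D(X)={3,4,5} D(Y)={1,3,4}: X {3,4,5}->{3}; Y {1,3,4}->{4} => REVISION
Constraint 4 (U < Y) on D(U)={2,3,4,5} D(Y)={4}: U {2,3,4,5}->{2,3} => REVISION
Total revisions = 4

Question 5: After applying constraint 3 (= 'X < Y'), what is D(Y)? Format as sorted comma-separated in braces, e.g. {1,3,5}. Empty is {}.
Constraint 1 (Y < U) on D(Y)={1,3,4,5} D(U)={2,3,4,5}: Y {1,3,4,5}->{1,3,4}
Constraint 2 (Y + Z = X) on D(Y)={1,3,4} D(Z)={1,2,4,5} D(X)={3,4,5}: Z {1,2,4,5}->{1,2,4}
Constraint 3 (X < Y) on D(X)={3,4,5} D(Y)={1,3,4}: X {3,4,5}->{3}; Y {1,3,4}->{4}
So after constraint 3: D(Y) = {4}

Answer: {4}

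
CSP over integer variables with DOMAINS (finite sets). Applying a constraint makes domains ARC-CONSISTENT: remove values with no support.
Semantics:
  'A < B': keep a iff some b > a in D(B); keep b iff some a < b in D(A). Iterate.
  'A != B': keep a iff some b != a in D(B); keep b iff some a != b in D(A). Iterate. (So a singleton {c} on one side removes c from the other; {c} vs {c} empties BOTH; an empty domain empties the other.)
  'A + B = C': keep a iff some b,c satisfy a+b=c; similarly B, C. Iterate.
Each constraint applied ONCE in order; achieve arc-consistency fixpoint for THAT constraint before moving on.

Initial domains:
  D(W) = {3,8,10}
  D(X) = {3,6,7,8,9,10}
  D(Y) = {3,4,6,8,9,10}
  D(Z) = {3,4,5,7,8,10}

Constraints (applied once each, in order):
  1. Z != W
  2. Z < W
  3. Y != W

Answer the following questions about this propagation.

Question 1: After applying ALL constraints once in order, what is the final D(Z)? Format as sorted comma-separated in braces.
Constraint 1 (Z != W) on D(Z)={3,4,5,7,8,10} D(W)={3,8,10}: no change
Constraint 2 (Z < W) on D(Z)={3,4,5,7,8,10} D(W)={3,8,10}: Z {3,4,5,7,8,10}->{3,4,5,7,8}; W {3,8,10}->{8,10}
Constraint 3 (Y != W) on D(Y)={3,4,6,8,9,10} D(W)={8,10}: no change
So after all 3 constraints: D(Z) = {3,4,5,7,8}

Answer: {3,4,5,7,8}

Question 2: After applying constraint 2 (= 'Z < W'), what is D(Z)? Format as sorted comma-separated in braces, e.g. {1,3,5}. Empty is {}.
Constraint 1 (Z != W) on D(Z)={3,4,5,7,8,10} D(W)={3,8,10}: no change
Constraint 2 (Z < W) on D(Z)={3,4,5,7,8,10} D(W)={3,8,10}: Z {3,4,5,7,8,10}->{3,4,5,7,8}; W {3,8,10}->{8,10}
So after constraint 2: D(Z) = {3,4,5,7,8}

Answer: {3,4,5,7,8}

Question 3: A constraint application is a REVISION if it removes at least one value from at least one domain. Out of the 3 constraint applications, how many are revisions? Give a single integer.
Answer: 1

Derivation:
Constraint 1 (Z != W) on D(Z)={3,4,5,7,8,10} D(W)={3,8,10}: no change => not a revision
Constraint 2 (Z < W) on D(Z)={3,4,5,7,8,10} D(W)={3,8,10}: Z {3,4,5,7,8,10}->{3,4,5,7,8}; W {3,8,10}->{8,10} => REVISION
Constraint 3 (Y != W) on D(Y)={3,4,6,8,9,10} D(W)={8,10}: no change => not a revision
Total revisions = 1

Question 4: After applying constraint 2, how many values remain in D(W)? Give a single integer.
Constraint 1 (Z != W) on D(Z)={3,4,5,7,8,10} D(W)={3,8,10}: no change
Constraint 2 (Z < W) on D(Z)={3,4,5,7,8,10} D(W)={3,8,10}: Z {3,4,5,7,8,10}->{3,4,5,7,8}; W {3,8,10}->{8,10}
So after constraint 2: D(W)={8,10}, size = 2

Answer: 2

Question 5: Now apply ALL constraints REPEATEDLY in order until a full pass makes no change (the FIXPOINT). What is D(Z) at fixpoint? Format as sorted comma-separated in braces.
Answer: {3,4,5,7,8}

Derivation:
pass 0 (initial): D(Z)={3,4,5,7,8,10}
pass 1: W {3,8,10}->{8,10}; Z {3,4,5,7,8,10}->{3,4,5,7,8}
pass 2: no change
Fixpoint after 2 passes: D(Z) = {3,4,5,7,8}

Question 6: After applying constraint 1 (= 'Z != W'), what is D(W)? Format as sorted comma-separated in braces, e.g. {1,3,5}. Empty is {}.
Constraint 1 (Z != W) on D(Z)={3,4,5,7,8,10} D(W)={3,8,10}: no change
So after constraint 1: D(W) = {3,8,10}

Answer: {3,8,10}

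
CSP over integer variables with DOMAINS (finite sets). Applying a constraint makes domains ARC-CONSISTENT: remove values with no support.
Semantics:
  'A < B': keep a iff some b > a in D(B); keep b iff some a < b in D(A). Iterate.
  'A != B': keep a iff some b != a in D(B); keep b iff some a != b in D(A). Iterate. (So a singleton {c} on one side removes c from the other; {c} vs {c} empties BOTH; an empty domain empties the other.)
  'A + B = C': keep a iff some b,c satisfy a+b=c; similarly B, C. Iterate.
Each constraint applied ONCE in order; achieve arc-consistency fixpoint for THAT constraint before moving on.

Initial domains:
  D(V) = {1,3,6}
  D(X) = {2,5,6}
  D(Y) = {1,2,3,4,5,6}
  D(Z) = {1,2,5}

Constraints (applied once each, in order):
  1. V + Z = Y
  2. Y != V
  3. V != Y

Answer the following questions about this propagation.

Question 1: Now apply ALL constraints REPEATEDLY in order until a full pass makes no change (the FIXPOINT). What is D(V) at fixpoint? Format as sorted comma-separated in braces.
pass 0 (initial): D(V)={1,3,6}
pass 1: V {1,3,6}->{1,3}; Y {1,2,3,4,5,6}->{2,3,4,5,6}
pass 2: no change
Fixpoint after 2 passes: D(V) = {1,3}

Answer: {1,3}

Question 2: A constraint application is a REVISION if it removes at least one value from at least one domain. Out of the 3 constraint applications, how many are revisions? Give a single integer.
Constraint 1 (V + Z = Y) on D(V)={1,3,6} D(Z)={1,2,5} D(Y)={1,2,3,4,5,6}: V {1,3,6}->{1,3}; Y {1,2,3,4,5,6}->{2,3,4,5,6} => REVISION
Constraint 2 (Y != V) on D(Y)={2,3,4,5,6} D(V)={1,3}: no change => not a revision
Constraint 3 (V != Y) on D(V)={1,3} D(Y)={2,3,4,5,6}: no change => not a revision
Total revisions = 1

Answer: 1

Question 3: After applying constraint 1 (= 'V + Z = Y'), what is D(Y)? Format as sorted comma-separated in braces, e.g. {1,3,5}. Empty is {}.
Answer: {2,3,4,5,6}

Derivation:
Constraint 1 (V + Z = Y) on D(V)={1,3,6} D(Z)={1,2,5} D(Y)={1,2,3,4,5,6}: V {1,3,6}->{1,3}; Y {1,2,3,4,5,6}->{2,3,4,5,6}
So after constraint 1: D(Y) = {2,3,4,5,6}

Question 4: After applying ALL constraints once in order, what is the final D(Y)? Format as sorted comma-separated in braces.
Constraint 1 (V + Z = Y) on D(V)={1,3,6} D(Z)={1,2,5} D(Y)={1,2,3,4,5,6}: V {1,3,6}->{1,3}; Y {1,2,3,4,5,6}->{2,3,4,5,6}
Constraint 2 (Y != V) on D(Y)={2,3,4,5,6} D(V)={1,3}: no change
Constraint 3 (V != Y) on D(V)={1,3} D(Y)={2,3,4,5,6}: no change
So after all 3 constraints: D(Y) = {2,3,4,5,6}

Answer: {2,3,4,5,6}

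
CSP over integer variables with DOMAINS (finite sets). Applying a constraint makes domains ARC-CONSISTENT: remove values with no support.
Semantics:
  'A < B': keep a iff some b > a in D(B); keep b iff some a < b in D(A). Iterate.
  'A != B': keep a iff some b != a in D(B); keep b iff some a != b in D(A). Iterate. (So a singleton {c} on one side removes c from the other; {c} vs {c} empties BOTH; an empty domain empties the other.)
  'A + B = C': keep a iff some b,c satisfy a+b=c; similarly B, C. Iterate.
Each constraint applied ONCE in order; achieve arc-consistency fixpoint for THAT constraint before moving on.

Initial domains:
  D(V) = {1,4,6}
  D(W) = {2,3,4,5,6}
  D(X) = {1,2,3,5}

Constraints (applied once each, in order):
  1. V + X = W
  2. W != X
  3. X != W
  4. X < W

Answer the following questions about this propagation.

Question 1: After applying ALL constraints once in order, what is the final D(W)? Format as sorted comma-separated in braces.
Constraint 1 (V + X = W) on D(V)={1,4,6} D(X)={1,2,3,5} D(W)={2,3,4,5,6}: V {1,4,6}->{1,4}
Constraint 2 (W != X) on D(W)={2,3,4,5,6} D(X)={1,2,3,5}: no change
Constraint 3 (X != W) on D(X)={1,2,3,5} D(W)={2,3,4,5,6}: no change
Constraint 4 (X < W) on D(X)={1,2,3,5} D(W)={2,3,4,5,6}: no change
So after all 4 constraints: D(W) = {2,3,4,5,6}

Answer: {2,3,4,5,6}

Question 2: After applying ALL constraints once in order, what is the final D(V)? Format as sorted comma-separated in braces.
Answer: {1,4}

Derivation:
Constraint 1 (V + X = W) on D(V)={1,4,6} D(X)={1,2,3,5} D(W)={2,3,4,5,6}: V {1,4,6}->{1,4}
Constraint 2 (W != X) on D(W)={2,3,4,5,6} D(X)={1,2,3,5}: no change
Constraint 3 (X != W) on D(X)={1,2,3,5} D(W)={2,3,4,5,6}: no change
Constraint 4 (X < W) on D(X)={1,2,3,5} D(W)={2,3,4,5,6}: no change
So after all 4 constraints: D(V) = {1,4}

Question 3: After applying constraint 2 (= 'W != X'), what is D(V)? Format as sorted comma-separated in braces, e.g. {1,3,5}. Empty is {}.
Constraint 1 (V + X = W) on D(V)={1,4,6} D(X)={1,2,3,5} D(W)={2,3,4,5,6}: V {1,4,6}->{1,4}
Constraint 2 (W != X) on D(W)={2,3,4,5,6} D(X)={1,2,3,5}: no change
So after constraint 2: D(V) = {1,4}

Answer: {1,4}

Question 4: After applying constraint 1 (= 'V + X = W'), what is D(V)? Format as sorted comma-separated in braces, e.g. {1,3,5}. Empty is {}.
Answer: {1,4}

Derivation:
Constraint 1 (V + X = W) on D(V)={1,4,6} D(X)={1,2,3,5} D(W)={2,3,4,5,6}: V {1,4,6}->{1,4}
So after constraint 1: D(V) = {1,4}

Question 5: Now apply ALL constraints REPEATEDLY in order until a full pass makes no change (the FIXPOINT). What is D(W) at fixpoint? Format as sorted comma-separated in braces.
Answer: {2,3,4,5,6}

Derivation:
pass 0 (initial): D(W)={2,3,4,5,6}
pass 1: V {1,4,6}->{1,4}
pass 2: no change
Fixpoint after 2 passes: D(W) = {2,3,4,5,6}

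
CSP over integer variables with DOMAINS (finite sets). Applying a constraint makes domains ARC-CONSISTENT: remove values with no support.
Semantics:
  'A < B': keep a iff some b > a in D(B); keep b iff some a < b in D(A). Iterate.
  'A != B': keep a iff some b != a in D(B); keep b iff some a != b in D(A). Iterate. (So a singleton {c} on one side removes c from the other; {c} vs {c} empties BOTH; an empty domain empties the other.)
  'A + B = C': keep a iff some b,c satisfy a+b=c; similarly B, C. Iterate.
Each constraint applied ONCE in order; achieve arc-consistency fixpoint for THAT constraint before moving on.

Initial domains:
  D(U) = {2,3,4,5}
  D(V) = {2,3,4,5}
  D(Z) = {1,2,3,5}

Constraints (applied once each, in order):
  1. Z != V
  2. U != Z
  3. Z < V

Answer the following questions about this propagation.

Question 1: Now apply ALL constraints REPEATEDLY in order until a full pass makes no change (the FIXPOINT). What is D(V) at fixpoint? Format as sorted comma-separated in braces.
pass 0 (initial): D(V)={2,3,4,5}
pass 1: Z {1,2,3,5}->{1,2,3}
pass 2: no change
Fixpoint after 2 passes: D(V) = {2,3,4,5}

Answer: {2,3,4,5}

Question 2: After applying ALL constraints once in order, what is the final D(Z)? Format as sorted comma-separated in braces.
Answer: {1,2,3}

Derivation:
Constraint 1 (Z != V) on D(Z)={1,2,3,5} D(V)={2,3,4,5}: no change
Constraint 2 (U != Z) on D(U)={2,3,4,5} D(Z)={1,2,3,5}: no change
Constraint 3 (Z < V) on D(Z)={1,2,3,5} D(V)={2,3,4,5}: Z {1,2,3,5}->{1,2,3}
So after all 3 constraints: D(Z) = {1,2,3}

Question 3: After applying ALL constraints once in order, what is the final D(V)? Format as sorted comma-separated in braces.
Constraint 1 (Z != V) on D(Z)={1,2,3,5} D(V)={2,3,4,5}: no change
Constraint 2 (U != Z) on D(U)={2,3,4,5} D(Z)={1,2,3,5}: no change
Constraint 3 (Z < V) on D(Z)={1,2,3,5} D(V)={2,3,4,5}: Z {1,2,3,5}->{1,2,3}
So after all 3 constraints: D(V) = {2,3,4,5}

Answer: {2,3,4,5}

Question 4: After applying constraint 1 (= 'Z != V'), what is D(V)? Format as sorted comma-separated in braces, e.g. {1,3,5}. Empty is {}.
Answer: {2,3,4,5}

Derivation:
Constraint 1 (Z != V) on D(Z)={1,2,3,5} D(V)={2,3,4,5}: no change
So after constraint 1: D(V) = {2,3,4,5}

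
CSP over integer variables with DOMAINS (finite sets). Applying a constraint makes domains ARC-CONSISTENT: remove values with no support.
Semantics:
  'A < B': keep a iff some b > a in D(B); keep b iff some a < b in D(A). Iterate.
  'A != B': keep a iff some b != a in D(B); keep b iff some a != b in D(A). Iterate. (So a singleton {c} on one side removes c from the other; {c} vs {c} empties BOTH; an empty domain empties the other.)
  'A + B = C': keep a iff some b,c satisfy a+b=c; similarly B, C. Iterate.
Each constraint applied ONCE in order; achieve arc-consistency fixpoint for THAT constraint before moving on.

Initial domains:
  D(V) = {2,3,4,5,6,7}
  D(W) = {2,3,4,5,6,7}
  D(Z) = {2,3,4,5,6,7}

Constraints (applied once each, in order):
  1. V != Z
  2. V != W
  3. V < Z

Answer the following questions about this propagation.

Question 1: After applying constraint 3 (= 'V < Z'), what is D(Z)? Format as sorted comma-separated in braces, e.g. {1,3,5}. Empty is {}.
Constraint 1 (V != Z) on D(V)={2,3,4,5,6,7} D(Z)={2,3,4,5,6,7}: no change
Constraint 2 (V != W) on D(V)={2,3,4,5,6,7} D(W)={2,3,4,5,6,7}: no change
Constraint 3 (V < Z) on D(V)={2,3,4,5,6,7} D(Z)={2,3,4,5,6,7}: V {2,3,4,5,6,7}->{2,3,4,5,6}; Z {2,3,4,5,6,7}->{3,4,5,6,7}
So after constraint 3: D(Z) = {3,4,5,6,7}

Answer: {3,4,5,6,7}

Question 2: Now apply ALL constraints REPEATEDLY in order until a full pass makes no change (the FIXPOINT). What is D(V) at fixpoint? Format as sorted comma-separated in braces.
pass 0 (initial): D(V)={2,3,4,5,6,7}
pass 1: V {2,3,4,5,6,7}->{2,3,4,5,6}; Z {2,3,4,5,6,7}->{3,4,5,6,7}
pass 2: no change
Fixpoint after 2 passes: D(V) = {2,3,4,5,6}

Answer: {2,3,4,5,6}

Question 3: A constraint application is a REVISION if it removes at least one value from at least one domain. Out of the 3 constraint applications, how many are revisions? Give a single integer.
Constraint 1 (V != Z) on D(V)={2,3,4,5,6,7} D(Z)={2,3,4,5,6,7}: no change => not a revision
Constraint 2 (V != W) on D(V)={2,3,4,5,6,7} D(W)={2,3,4,5,6,7}: no change => not a revision
Constraint 3 (V < Z) on D(V)={2,3,4,5,6,7} D(Z)={2,3,4,5,6,7}: V {2,3,4,5,6,7}->{2,3,4,5,6}; Z {2,3,4,5,6,7}->{3,4,5,6,7} => REVISION
Total revisions = 1

Answer: 1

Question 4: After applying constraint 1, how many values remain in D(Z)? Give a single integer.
Constraint 1 (V != Z) on D(V)={2,3,4,5,6,7} D(Z)={2,3,4,5,6,7}: no change
So after constraint 1: D(Z)={2,3,4,5,6,7}, size = 6

Answer: 6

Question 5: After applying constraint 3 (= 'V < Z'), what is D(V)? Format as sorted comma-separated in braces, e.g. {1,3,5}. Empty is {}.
Answer: {2,3,4,5,6}

Derivation:
Constraint 1 (V != Z) on D(V)={2,3,4,5,6,7} D(Z)={2,3,4,5,6,7}: no change
Constraint 2 (V != W) on D(V)={2,3,4,5,6,7} D(W)={2,3,4,5,6,7}: no change
Constraint 3 (V < Z) on D(V)={2,3,4,5,6,7} D(Z)={2,3,4,5,6,7}: V {2,3,4,5,6,7}->{2,3,4,5,6}; Z {2,3,4,5,6,7}->{3,4,5,6,7}
So after constraint 3: D(V) = {2,3,4,5,6}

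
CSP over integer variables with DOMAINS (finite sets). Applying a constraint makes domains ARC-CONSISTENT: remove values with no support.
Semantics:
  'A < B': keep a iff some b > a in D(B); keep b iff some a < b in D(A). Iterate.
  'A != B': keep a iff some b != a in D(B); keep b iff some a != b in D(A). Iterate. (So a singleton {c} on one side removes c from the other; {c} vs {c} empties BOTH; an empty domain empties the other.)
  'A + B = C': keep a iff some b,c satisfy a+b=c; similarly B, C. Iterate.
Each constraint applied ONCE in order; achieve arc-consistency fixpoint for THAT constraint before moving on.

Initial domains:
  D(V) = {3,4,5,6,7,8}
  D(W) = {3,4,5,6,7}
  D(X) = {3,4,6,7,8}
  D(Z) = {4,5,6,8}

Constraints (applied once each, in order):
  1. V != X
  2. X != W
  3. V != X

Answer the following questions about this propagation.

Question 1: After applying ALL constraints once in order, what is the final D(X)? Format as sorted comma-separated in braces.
Constraint 1 (V != X) on D(V)={3,4,5,6,7,8} D(X)={3,4,6,7,8}: no change
Constraint 2 (X != W) on D(X)={3,4,6,7,8} D(W)={3,4,5,6,7}: no change
Constraint 3 (V != X) on D(V)={3,4,5,6,7,8} D(X)={3,4,6,7,8}: no change
So after all 3 constraints: D(X) = {3,4,6,7,8}

Answer: {3,4,6,7,8}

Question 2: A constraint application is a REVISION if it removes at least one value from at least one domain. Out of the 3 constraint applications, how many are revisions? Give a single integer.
Constraint 1 (V != X) on D(V)={3,4,5,6,7,8} D(X)={3,4,6,7,8}: no change => not a revision
Constraint 2 (X != W) on D(X)={3,4,6,7,8} D(W)={3,4,5,6,7}: no change => not a revision
Constraint 3 (V != X) on D(V)={3,4,5,6,7,8} D(X)={3,4,6,7,8}: no change => not a revision
Total revisions = 0

Answer: 0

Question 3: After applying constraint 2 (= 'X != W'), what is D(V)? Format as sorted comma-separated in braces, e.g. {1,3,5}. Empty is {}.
Answer: {3,4,5,6,7,8}

Derivation:
Constraint 1 (V != X) on D(V)={3,4,5,6,7,8} D(X)={3,4,6,7,8}: no change
Constraint 2 (X != W) on D(X)={3,4,6,7,8} D(W)={3,4,5,6,7}: no change
So after constraint 2: D(V) = {3,4,5,6,7,8}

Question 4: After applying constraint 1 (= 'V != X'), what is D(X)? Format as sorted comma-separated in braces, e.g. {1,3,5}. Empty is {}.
Constraint 1 (V != X) on D(V)={3,4,5,6,7,8} D(X)={3,4,6,7,8}: no change
So after constraint 1: D(X) = {3,4,6,7,8}

Answer: {3,4,6,7,8}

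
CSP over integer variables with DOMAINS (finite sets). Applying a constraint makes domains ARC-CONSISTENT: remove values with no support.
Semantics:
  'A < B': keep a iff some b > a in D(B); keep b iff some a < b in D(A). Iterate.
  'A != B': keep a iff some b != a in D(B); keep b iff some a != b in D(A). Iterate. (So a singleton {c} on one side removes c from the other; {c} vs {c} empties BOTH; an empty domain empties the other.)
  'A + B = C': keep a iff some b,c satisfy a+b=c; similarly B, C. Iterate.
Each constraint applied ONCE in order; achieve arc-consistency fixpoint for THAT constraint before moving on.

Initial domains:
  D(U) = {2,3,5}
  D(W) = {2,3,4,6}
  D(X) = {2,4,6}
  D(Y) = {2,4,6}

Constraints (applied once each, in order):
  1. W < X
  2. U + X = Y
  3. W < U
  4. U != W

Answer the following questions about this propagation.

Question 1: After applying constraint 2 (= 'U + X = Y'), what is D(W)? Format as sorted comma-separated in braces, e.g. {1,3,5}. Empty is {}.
Answer: {2,3,4}

Derivation:
Constraint 1 (W < X) on D(W)={2,3,4,6} D(X)={2,4,6}: W {2,3,4,6}->{2,3,4}; X {2,4,6}->{4,6}
Constraint 2 (U + X = Y) on D(U)={2,3,5} D(X)={4,6} D(Y)={2,4,6}: U {2,3,5}->{2}; X {4,6}->{4}; Y {2,4,6}->{6}
So after constraint 2: D(W) = {2,3,4}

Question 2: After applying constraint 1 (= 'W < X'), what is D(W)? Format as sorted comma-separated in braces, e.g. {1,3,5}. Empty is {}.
Answer: {2,3,4}

Derivation:
Constraint 1 (W < X) on D(W)={2,3,4,6} D(X)={2,4,6}: W {2,3,4,6}->{2,3,4}; X {2,4,6}->{4,6}
So after constraint 1: D(W) = {2,3,4}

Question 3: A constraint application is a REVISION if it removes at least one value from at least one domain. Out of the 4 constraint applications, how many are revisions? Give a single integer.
Answer: 3

Derivation:
Constraint 1 (W < X) on D(W)={2,3,4,6} D(X)={2,4,6}: W {2,3,4,6}->{2,3,4}; X {2,4,6}->{4,6} => REVISION
Constraint 2 (U + X = Y) on D(U)={2,3,5} D(X)={4,6} D(Y)={2,4,6}: U {2,3,5}->{2}; X {4,6}->{4}; Y {2,4,6}->{6} => REVISION
Constraint 3 (W < U) on D(W)={2,3,4} D(U)={2}: W {2,3,4}->{}; U {2}->{} => REVISION
Constraint 4 (U != W) on D(U)={} D(W)={}: no change => not a revision
Total revisions = 3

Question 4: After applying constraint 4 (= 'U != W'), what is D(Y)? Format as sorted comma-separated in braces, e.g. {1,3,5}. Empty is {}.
Constraint 1 (W < X) on D(W)={2,3,4,6} D(X)={2,4,6}: W {2,3,4,6}->{2,3,4}; X {2,4,6}->{4,6}
Constraint 2 (U + X = Y) on D(U)={2,3,5} D(X)={4,6} D(Y)={2,4,6}: U {2,3,5}->{2}; X {4,6}->{4}; Y {2,4,6}->{6}
Constraint 3 (W < U) on D(W)={2,3,4} D(U)={2}: W {2,3,4}->{}; U {2}->{}
Constraint 4 (U != W) on D(U)={} D(W)={}: no change
So after constraint 4: D(Y) = {6}

Answer: {6}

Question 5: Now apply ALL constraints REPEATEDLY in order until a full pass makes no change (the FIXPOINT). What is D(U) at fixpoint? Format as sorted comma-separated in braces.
pass 0 (initial): D(U)={2,3,5}
pass 1: U {2,3,5}->{}; W {2,3,4,6}->{}; X {2,4,6}->{4}; Y {2,4,6}->{6}
pass 2: X {4}->{}; Y {6}->{}
pass 3: no change
Fixpoint after 3 passes: D(U) = {}

Answer: {}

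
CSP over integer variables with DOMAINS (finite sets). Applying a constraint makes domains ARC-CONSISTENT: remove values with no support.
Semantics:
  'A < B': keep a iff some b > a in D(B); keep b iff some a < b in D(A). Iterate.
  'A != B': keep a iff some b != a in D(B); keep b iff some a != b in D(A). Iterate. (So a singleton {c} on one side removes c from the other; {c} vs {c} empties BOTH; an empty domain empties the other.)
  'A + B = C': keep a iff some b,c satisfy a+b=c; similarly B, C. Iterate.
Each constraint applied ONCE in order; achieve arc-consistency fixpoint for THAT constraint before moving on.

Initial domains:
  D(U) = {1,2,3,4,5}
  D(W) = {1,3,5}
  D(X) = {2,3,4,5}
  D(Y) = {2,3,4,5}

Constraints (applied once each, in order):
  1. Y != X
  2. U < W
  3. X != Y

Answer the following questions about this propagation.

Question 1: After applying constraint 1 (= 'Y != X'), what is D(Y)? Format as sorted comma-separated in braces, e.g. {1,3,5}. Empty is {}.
Answer: {2,3,4,5}

Derivation:
Constraint 1 (Y != X) on D(Y)={2,3,4,5} D(X)={2,3,4,5}: no change
So after constraint 1: D(Y) = {2,3,4,5}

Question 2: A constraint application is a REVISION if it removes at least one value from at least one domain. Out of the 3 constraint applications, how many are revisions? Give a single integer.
Constraint 1 (Y != X) on D(Y)={2,3,4,5} D(X)={2,3,4,5}: no change => not a revision
Constraint 2 (U < W) on D(U)={1,2,3,4,5} D(W)={1,3,5}: U {1,2,3,4,5}->{1,2,3,4}; W {1,3,5}->{3,5} => REVISION
Constraint 3 (X != Y) on D(X)={2,3,4,5} D(Y)={2,3,4,5}: no change => not a revision
Total revisions = 1

Answer: 1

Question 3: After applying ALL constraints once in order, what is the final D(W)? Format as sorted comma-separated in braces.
Constraint 1 (Y != X) on D(Y)={2,3,4,5} D(X)={2,3,4,5}: no change
Constraint 2 (U < W) on D(U)={1,2,3,4,5} D(W)={1,3,5}: U {1,2,3,4,5}->{1,2,3,4}; W {1,3,5}->{3,5}
Constraint 3 (X != Y) on D(X)={2,3,4,5} D(Y)={2,3,4,5}: no change
So after all 3 constraints: D(W) = {3,5}

Answer: {3,5}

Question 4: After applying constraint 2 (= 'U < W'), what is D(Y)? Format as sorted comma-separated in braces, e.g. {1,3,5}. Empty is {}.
Answer: {2,3,4,5}

Derivation:
Constraint 1 (Y != X) on D(Y)={2,3,4,5} D(X)={2,3,4,5}: no change
Constraint 2 (U < W) on D(U)={1,2,3,4,5} D(W)={1,3,5}: U {1,2,3,4,5}->{1,2,3,4}; W {1,3,5}->{3,5}
So after constraint 2: D(Y) = {2,3,4,5}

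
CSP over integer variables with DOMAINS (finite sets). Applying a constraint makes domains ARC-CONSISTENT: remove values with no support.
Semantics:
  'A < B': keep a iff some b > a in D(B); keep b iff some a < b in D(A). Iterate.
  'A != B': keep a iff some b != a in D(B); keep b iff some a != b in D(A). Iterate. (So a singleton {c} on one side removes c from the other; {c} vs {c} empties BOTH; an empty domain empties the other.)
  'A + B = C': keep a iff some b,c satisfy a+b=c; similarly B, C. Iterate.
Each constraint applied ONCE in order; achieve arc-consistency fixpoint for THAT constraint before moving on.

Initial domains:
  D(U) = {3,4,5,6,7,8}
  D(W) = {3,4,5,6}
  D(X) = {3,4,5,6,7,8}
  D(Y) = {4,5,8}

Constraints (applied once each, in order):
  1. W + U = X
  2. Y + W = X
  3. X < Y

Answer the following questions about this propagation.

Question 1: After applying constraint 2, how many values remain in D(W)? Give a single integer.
Constraint 1 (W + U = X) on D(W)={3,4,5,6} D(U)={3,4,5,6,7,8} D(X)={3,4,5,6,7,8}: W {3,4,5,6}->{3,4,5}; U {3,4,5,6,7,8}->{3,4,5}; X {3,4,5,6,7,8}->{6,7,8}
Constraint 2 (Y + W = X) on D(Y)={4,5,8} D(W)={3,4,5} D(X)={6,7,8}: Y {4,5,8}->{4,5}; W {3,4,5}->{3,4}; X {6,7,8}->{7,8}
So after constraint 2: D(W)={3,4}, size = 2

Answer: 2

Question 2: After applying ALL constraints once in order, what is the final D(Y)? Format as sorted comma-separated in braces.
Answer: {}

Derivation:
Constraint 1 (W + U = X) on D(W)={3,4,5,6} D(U)={3,4,5,6,7,8} D(X)={3,4,5,6,7,8}: W {3,4,5,6}->{3,4,5}; U {3,4,5,6,7,8}->{3,4,5}; X {3,4,5,6,7,8}->{6,7,8}
Constraint 2 (Y + W = X) on D(Y)={4,5,8} D(W)={3,4,5} D(X)={6,7,8}: Y {4,5,8}->{4,5}; W {3,4,5}->{3,4}; X {6,7,8}->{7,8}
Constraint 3 (X < Y) on D(X)={7,8} D(Y)={4,5}: X {7,8}->{}; Y {4,5}->{}
So after all 3 constraints: D(Y) = {}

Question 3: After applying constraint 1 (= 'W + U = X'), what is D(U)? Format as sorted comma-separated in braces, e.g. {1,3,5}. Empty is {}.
Constraint 1 (W + U = X) on D(W)={3,4,5,6} D(U)={3,4,5,6,7,8} D(X)={3,4,5,6,7,8}: W {3,4,5,6}->{3,4,5}; U {3,4,5,6,7,8}->{3,4,5}; X {3,4,5,6,7,8}->{6,7,8}
So after constraint 1: D(U) = {3,4,5}

Answer: {3,4,5}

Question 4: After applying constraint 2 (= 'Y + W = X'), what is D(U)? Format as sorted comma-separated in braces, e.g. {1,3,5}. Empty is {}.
Constraint 1 (W + U = X) on D(W)={3,4,5,6} D(U)={3,4,5,6,7,8} D(X)={3,4,5,6,7,8}: W {3,4,5,6}->{3,4,5}; U {3,4,5,6,7,8}->{3,4,5}; X {3,4,5,6,7,8}->{6,7,8}
Constraint 2 (Y + W = X) on D(Y)={4,5,8} D(W)={3,4,5} D(X)={6,7,8}: Y {4,5,8}->{4,5}; W {3,4,5}->{3,4}; X {6,7,8}->{7,8}
So after constraint 2: D(U) = {3,4,5}

Answer: {3,4,5}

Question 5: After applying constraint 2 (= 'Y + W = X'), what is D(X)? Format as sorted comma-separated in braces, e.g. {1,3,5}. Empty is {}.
Answer: {7,8}

Derivation:
Constraint 1 (W + U = X) on D(W)={3,4,5,6} D(U)={3,4,5,6,7,8} D(X)={3,4,5,6,7,8}: W {3,4,5,6}->{3,4,5}; U {3,4,5,6,7,8}->{3,4,5}; X {3,4,5,6,7,8}->{6,7,8}
Constraint 2 (Y + W = X) on D(Y)={4,5,8} D(W)={3,4,5} D(X)={6,7,8}: Y {4,5,8}->{4,5}; W {3,4,5}->{3,4}; X {6,7,8}->{7,8}
So after constraint 2: D(X) = {7,8}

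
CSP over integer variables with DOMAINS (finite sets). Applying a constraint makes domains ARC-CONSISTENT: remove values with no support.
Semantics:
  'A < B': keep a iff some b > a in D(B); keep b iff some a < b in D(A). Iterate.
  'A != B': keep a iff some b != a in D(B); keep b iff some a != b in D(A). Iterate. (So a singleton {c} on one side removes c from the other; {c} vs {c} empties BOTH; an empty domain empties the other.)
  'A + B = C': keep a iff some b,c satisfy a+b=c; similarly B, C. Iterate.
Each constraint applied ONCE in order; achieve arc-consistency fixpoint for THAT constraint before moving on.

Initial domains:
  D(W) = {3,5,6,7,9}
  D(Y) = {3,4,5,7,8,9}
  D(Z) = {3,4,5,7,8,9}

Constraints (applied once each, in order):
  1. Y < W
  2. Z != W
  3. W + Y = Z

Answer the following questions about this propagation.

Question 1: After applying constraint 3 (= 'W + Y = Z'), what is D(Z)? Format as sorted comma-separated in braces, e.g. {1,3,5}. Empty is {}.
Answer: {8,9}

Derivation:
Constraint 1 (Y < W) on D(Y)={3,4,5,7,8,9} D(W)={3,5,6,7,9}: Y {3,4,5,7,8,9}->{3,4,5,7,8}; W {3,5,6,7,9}->{5,6,7,9}
Constraint 2 (Z != W) on D(Z)={3,4,5,7,8,9} D(W)={5,6,7,9}: no change
Constraint 3 (W + Y = Z) on D(W)={5,6,7,9} D(Y)={3,4,5,7,8} D(Z)={3,4,5,7,8,9}: W {5,6,7,9}->{5,6}; Y {3,4,5,7,8}->{3,4}; Z {3,4,5,7,8,9}->{8,9}
So after constraint 3: D(Z) = {8,9}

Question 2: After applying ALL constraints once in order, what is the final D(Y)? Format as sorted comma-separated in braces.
Answer: {3,4}

Derivation:
Constraint 1 (Y < W) on D(Y)={3,4,5,7,8,9} D(W)={3,5,6,7,9}: Y {3,4,5,7,8,9}->{3,4,5,7,8}; W {3,5,6,7,9}->{5,6,7,9}
Constraint 2 (Z != W) on D(Z)={3,4,5,7,8,9} D(W)={5,6,7,9}: no change
Constraint 3 (W + Y = Z) on D(W)={5,6,7,9} D(Y)={3,4,5,7,8} D(Z)={3,4,5,7,8,9}: W {5,6,7,9}->{5,6}; Y {3,4,5,7,8}->{3,4}; Z {3,4,5,7,8,9}->{8,9}
So after all 3 constraints: D(Y) = {3,4}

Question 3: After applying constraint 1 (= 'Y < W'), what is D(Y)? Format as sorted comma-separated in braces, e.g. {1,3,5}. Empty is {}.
Answer: {3,4,5,7,8}

Derivation:
Constraint 1 (Y < W) on D(Y)={3,4,5,7,8,9} D(W)={3,5,6,7,9}: Y {3,4,5,7,8,9}->{3,4,5,7,8}; W {3,5,6,7,9}->{5,6,7,9}
So after constraint 1: D(Y) = {3,4,5,7,8}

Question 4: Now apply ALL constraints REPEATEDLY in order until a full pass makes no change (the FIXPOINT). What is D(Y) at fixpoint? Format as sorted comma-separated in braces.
Answer: {3,4}

Derivation:
pass 0 (initial): D(Y)={3,4,5,7,8,9}
pass 1: W {3,5,6,7,9}->{5,6}; Y {3,4,5,7,8,9}->{3,4}; Z {3,4,5,7,8,9}->{8,9}
pass 2: no change
Fixpoint after 2 passes: D(Y) = {3,4}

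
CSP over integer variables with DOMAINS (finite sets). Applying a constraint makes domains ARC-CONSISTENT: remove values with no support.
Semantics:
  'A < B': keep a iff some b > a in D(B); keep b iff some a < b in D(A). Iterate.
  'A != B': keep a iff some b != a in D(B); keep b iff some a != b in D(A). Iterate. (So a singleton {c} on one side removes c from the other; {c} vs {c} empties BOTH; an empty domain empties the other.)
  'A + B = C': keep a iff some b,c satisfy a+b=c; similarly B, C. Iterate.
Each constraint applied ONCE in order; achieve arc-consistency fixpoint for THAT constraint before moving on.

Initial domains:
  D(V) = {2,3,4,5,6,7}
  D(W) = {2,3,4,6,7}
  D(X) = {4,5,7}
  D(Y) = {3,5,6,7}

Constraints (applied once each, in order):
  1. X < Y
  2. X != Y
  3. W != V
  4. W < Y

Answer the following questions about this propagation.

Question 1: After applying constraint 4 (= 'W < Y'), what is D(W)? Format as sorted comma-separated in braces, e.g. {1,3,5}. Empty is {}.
Answer: {2,3,4,6}

Derivation:
Constraint 1 (X < Y) on D(X)={4,5,7} D(Y)={3,5,6,7}: X {4,5,7}->{4,5}; Y {3,5,6,7}->{5,6,7}
Constraint 2 (X != Y) on D(X)={4,5} D(Y)={5,6,7}: no change
Constraint 3 (W != V) on D(W)={2,3,4,6,7} D(V)={2,3,4,5,6,7}: no change
Constraint 4 (W < Y) on D(W)={2,3,4,6,7} D(Y)={5,6,7}: W {2,3,4,6,7}->{2,3,4,6}
So after constraint 4: D(W) = {2,3,4,6}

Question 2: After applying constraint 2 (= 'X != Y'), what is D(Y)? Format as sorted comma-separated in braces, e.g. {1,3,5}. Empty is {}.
Answer: {5,6,7}

Derivation:
Constraint 1 (X < Y) on D(X)={4,5,7} D(Y)={3,5,6,7}: X {4,5,7}->{4,5}; Y {3,5,6,7}->{5,6,7}
Constraint 2 (X != Y) on D(X)={4,5} D(Y)={5,6,7}: no change
So after constraint 2: D(Y) = {5,6,7}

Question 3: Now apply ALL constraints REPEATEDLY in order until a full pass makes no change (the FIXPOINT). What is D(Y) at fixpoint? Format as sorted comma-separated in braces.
Answer: {5,6,7}

Derivation:
pass 0 (initial): D(Y)={3,5,6,7}
pass 1: W {2,3,4,6,7}->{2,3,4,6}; X {4,5,7}->{4,5}; Y {3,5,6,7}->{5,6,7}
pass 2: no change
Fixpoint after 2 passes: D(Y) = {5,6,7}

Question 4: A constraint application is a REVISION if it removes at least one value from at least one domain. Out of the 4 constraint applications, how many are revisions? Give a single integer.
Constraint 1 (X < Y) on D(X)={4,5,7} D(Y)={3,5,6,7}: X {4,5,7}->{4,5}; Y {3,5,6,7}->{5,6,7} => REVISION
Constraint 2 (X != Y) on D(X)={4,5} D(Y)={5,6,7}: no change => not a revision
Constraint 3 (W != V) on D(W)={2,3,4,6,7} D(V)={2,3,4,5,6,7}: no change => not a revision
Constraint 4 (W < Y) on D(W)={2,3,4,6,7} D(Y)={5,6,7}: W {2,3,4,6,7}->{2,3,4,6} => REVISION
Total revisions = 2

Answer: 2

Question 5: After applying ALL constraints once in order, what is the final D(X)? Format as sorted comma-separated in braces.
Answer: {4,5}

Derivation:
Constraint 1 (X < Y) on D(X)={4,5,7} D(Y)={3,5,6,7}: X {4,5,7}->{4,5}; Y {3,5,6,7}->{5,6,7}
Constraint 2 (X != Y) on D(X)={4,5} D(Y)={5,6,7}: no change
Constraint 3 (W != V) on D(W)={2,3,4,6,7} D(V)={2,3,4,5,6,7}: no change
Constraint 4 (W < Y) on D(W)={2,3,4,6,7} D(Y)={5,6,7}: W {2,3,4,6,7}->{2,3,4,6}
So after all 4 constraints: D(X) = {4,5}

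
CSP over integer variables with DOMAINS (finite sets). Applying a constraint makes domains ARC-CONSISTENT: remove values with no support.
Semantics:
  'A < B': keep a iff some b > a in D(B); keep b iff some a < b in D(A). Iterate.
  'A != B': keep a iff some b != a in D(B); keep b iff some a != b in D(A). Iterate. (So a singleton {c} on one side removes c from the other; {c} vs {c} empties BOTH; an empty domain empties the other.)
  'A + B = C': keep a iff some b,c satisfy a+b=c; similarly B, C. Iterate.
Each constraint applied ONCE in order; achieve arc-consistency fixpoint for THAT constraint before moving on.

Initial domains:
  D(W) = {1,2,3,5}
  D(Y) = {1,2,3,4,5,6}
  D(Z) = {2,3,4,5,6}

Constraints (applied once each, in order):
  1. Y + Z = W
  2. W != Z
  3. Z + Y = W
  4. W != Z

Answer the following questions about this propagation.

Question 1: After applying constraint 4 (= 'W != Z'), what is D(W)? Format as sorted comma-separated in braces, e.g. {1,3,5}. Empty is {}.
Constraint 1 (Y + Z = W) on D(Y)={1,2,3,4,5,6} D(Z)={2,3,4,5,6} D(W)={1,2,3,5}: Y {1,2,3,4,5,6}->{1,2,3}; Z {2,3,4,5,6}->{2,3,4}; W {1,2,3,5}->{3,5}
Constraint 2 (W != Z) on D(W)={3,5} D(Z)={2,3,4}: no change
Constraint 3 (Z + Y = W) on D(Z)={2,3,4} D(Y)={1,2,3} D(W)={3,5}: no change
Constraint 4 (W != Z) on D(W)={3,5} D(Z)={2,3,4}: no change
So after constraint 4: D(W) = {3,5}

Answer: {3,5}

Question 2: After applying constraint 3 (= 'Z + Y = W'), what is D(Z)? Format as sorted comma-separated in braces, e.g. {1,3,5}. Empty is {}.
Answer: {2,3,4}

Derivation:
Constraint 1 (Y + Z = W) on D(Y)={1,2,3,4,5,6} D(Z)={2,3,4,5,6} D(W)={1,2,3,5}: Y {1,2,3,4,5,6}->{1,2,3}; Z {2,3,4,5,6}->{2,3,4}; W {1,2,3,5}->{3,5}
Constraint 2 (W != Z) on D(W)={3,5} D(Z)={2,3,4}: no change
Constraint 3 (Z + Y = W) on D(Z)={2,3,4} D(Y)={1,2,3} D(W)={3,5}: no change
So after constraint 3: D(Z) = {2,3,4}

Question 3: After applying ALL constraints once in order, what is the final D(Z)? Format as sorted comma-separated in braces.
Constraint 1 (Y + Z = W) on D(Y)={1,2,3,4,5,6} D(Z)={2,3,4,5,6} D(W)={1,2,3,5}: Y {1,2,3,4,5,6}->{1,2,3}; Z {2,3,4,5,6}->{2,3,4}; W {1,2,3,5}->{3,5}
Constraint 2 (W != Z) on D(W)={3,5} D(Z)={2,3,4}: no change
Constraint 3 (Z + Y = W) on D(Z)={2,3,4} D(Y)={1,2,3} D(W)={3,5}: no change
Constraint 4 (W != Z) on D(W)={3,5} D(Z)={2,3,4}: no change
So after all 4 constraints: D(Z) = {2,3,4}

Answer: {2,3,4}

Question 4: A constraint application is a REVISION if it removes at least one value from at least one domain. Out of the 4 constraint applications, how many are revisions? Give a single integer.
Answer: 1

Derivation:
Constraint 1 (Y + Z = W) on D(Y)={1,2,3,4,5,6} D(Z)={2,3,4,5,6} D(W)={1,2,3,5}: Y {1,2,3,4,5,6}->{1,2,3}; Z {2,3,4,5,6}->{2,3,4}; W {1,2,3,5}->{3,5} => REVISION
Constraint 2 (W != Z) on D(W)={3,5} D(Z)={2,3,4}: no change => not a revision
Constraint 3 (Z + Y = W) on D(Z)={2,3,4} D(Y)={1,2,3} D(W)={3,5}: no change => not a revision
Constraint 4 (W != Z) on D(W)={3,5} D(Z)={2,3,4}: no change => not a revision
Total revisions = 1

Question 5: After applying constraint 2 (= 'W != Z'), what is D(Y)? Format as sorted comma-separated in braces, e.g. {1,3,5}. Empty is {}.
Answer: {1,2,3}

Derivation:
Constraint 1 (Y + Z = W) on D(Y)={1,2,3,4,5,6} D(Z)={2,3,4,5,6} D(W)={1,2,3,5}: Y {1,2,3,4,5,6}->{1,2,3}; Z {2,3,4,5,6}->{2,3,4}; W {1,2,3,5}->{3,5}
Constraint 2 (W != Z) on D(W)={3,5} D(Z)={2,3,4}: no change
So after constraint 2: D(Y) = {1,2,3}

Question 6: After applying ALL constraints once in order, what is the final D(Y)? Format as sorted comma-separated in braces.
Answer: {1,2,3}

Derivation:
Constraint 1 (Y + Z = W) on D(Y)={1,2,3,4,5,6} D(Z)={2,3,4,5,6} D(W)={1,2,3,5}: Y {1,2,3,4,5,6}->{1,2,3}; Z {2,3,4,5,6}->{2,3,4}; W {1,2,3,5}->{3,5}
Constraint 2 (W != Z) on D(W)={3,5} D(Z)={2,3,4}: no change
Constraint 3 (Z + Y = W) on D(Z)={2,3,4} D(Y)={1,2,3} D(W)={3,5}: no change
Constraint 4 (W != Z) on D(W)={3,5} D(Z)={2,3,4}: no change
So after all 4 constraints: D(Y) = {1,2,3}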